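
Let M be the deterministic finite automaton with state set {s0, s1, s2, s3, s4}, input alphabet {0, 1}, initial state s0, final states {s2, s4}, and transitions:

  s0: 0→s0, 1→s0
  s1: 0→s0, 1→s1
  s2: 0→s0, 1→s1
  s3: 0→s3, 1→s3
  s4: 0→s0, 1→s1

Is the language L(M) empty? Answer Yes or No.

The states reachable from the start state are {s0}.
None of the accepting states {s2, s4} is reachable, so no string is accepted and L(M) = ∅.

Yes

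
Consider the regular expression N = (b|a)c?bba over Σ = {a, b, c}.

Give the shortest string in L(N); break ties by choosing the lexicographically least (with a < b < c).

abba

By inspection of the expression, no string of length less than 4 matches, and abba is the lexicographically first match of length 4.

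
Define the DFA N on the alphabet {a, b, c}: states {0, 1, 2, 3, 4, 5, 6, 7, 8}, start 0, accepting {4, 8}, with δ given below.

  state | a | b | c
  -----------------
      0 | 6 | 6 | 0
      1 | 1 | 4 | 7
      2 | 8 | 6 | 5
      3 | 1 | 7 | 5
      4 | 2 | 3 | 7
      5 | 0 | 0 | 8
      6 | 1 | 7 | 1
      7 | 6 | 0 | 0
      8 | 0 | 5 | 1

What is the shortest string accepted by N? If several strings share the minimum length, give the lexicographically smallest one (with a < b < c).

A breadth-first search from 0 reaches an accepting state first via the path 0 → 6 → 1 → 4 on input aab.
No string of length < 3 is accepted (BFS exhausts all shorter strings without reaching an accepting state), and aab is the lexicographically least accepting string of length 3.

aab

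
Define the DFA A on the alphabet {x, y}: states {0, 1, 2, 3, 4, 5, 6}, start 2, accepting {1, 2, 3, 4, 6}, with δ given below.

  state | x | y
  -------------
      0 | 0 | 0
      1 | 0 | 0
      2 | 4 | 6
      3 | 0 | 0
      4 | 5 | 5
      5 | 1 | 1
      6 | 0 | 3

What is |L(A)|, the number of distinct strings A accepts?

The useful subgraph on states {1, 2, 3, 4, 5, 6} is acyclic, so L(A) is finite; the longest accepting path visits 4 useful states, giving maximum string length 3.
Counting accepting paths from 2 by length: 1 of length 0, 2 of length 1, 1 of length 2, 4 of length 3. Total 8.

8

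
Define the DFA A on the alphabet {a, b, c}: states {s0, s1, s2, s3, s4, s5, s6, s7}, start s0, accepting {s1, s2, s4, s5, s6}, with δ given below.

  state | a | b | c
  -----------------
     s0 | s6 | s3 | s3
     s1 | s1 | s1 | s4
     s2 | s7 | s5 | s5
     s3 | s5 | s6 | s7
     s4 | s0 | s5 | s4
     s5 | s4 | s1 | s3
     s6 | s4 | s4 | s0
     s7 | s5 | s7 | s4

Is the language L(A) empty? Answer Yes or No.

No

The string a is accepted: the run s0 → s6 ends in the accepting state s6.
Since at least one string is accepted, L(A) is not empty.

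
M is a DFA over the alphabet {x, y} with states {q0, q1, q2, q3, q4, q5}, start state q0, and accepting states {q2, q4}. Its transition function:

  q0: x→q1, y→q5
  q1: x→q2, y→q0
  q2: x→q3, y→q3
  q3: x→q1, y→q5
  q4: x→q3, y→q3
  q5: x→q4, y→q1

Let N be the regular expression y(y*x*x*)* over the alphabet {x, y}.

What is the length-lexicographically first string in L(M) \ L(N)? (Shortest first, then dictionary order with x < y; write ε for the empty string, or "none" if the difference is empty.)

The string xx is accepted by M but not by N.
No shorter string lies in the difference, and xx is the lexicographically first length-2 string in L(M) \ L(N).

xx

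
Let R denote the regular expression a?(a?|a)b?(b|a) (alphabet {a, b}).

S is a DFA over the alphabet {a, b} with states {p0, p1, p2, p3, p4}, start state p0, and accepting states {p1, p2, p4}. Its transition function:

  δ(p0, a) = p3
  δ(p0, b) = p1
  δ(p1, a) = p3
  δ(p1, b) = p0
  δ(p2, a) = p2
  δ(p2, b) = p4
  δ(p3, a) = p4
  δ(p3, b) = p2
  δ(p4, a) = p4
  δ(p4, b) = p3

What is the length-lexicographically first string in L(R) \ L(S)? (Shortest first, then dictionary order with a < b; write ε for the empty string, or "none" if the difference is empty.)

a

The string a is accepted by R but not by S.
No shorter string lies in the difference, and a is the lexicographically first length-1 string in L(R) \ L(S).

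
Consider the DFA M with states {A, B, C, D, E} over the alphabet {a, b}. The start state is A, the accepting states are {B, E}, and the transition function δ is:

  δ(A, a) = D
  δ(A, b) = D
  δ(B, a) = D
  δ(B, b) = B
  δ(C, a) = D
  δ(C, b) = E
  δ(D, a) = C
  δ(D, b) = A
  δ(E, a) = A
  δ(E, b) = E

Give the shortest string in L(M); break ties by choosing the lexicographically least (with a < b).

aab

A breadth-first search from A reaches an accepting state first via the path A → D → C → E on input aab.
No string of length < 3 is accepted (BFS exhausts all shorter strings without reaching an accepting state), and aab is the lexicographically least accepting string of length 3.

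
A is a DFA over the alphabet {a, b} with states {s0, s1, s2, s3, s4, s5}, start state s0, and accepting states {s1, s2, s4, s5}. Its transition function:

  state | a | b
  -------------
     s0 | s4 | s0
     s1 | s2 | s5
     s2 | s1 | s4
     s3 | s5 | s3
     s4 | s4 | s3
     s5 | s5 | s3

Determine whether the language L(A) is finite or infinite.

infinite

State s0 is reachable from the start and can reach an accepting state, and it lies on the cycle s0 → s0.
Traversing that cycle any number of times yields accepted strings of unbounded length, so the language is infinite.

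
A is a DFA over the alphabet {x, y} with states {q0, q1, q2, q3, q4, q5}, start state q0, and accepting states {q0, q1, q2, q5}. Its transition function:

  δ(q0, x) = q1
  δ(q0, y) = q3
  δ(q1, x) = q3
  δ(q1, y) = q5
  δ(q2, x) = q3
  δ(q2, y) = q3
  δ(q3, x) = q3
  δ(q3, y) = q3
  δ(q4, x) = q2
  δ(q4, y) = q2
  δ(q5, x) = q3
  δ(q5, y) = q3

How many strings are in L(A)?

The useful subgraph on states {q0, q1, q5} is acyclic, so L(A) is finite; the longest accepting path visits 3 useful states, giving maximum string length 2.
Counting accepting paths from q0 by length: 1 of length 0, 1 of length 1, 1 of length 2. Total 3.

3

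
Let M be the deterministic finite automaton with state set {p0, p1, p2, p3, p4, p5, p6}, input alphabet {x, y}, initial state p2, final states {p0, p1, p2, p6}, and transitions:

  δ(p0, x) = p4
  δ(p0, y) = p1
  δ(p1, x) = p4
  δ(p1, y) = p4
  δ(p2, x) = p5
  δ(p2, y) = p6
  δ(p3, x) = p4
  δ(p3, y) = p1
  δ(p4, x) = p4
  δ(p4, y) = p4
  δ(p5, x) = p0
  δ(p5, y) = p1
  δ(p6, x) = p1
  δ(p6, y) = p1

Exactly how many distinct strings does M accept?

The useful subgraph on states {p0, p1, p2, p5, p6} is acyclic, so L(M) is finite; the longest accepting path visits 4 useful states, giving maximum string length 3.
Counting accepting paths from p2 by length: 1 of length 0, 1 of length 1, 4 of length 2, 1 of length 3. Total 7.

7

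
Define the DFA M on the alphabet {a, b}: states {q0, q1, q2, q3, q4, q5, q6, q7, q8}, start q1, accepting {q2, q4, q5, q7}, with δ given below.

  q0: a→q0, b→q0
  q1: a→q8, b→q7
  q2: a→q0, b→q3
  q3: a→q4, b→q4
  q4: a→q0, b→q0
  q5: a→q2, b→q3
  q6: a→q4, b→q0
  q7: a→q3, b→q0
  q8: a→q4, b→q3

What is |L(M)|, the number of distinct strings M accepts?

The useful subgraph on states {q1, q3, q4, q7, q8} is acyclic, so L(M) is finite; the longest accepting path visits 4 useful states, giving maximum string length 3.
Counting accepting paths from q1 by length: 1 of length 1, 1 of length 2, 4 of length 3. Total 6.

6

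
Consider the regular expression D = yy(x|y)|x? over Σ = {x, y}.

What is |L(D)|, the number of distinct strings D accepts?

The expression has no Kleene star, so L(D) is finite. Expanding the alternatives gives {ε, x, yyx, yyy}.
That is 1 of length 0, 1 of length 1, 2 of length 3: 4 strings in all.

4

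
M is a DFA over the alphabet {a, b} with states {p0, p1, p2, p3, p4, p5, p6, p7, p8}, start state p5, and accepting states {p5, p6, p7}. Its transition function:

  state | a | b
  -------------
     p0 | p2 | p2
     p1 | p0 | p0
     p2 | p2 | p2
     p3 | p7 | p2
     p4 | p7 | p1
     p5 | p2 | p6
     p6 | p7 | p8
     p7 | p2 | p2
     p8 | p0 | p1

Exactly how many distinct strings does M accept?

The useful subgraph on states {p5, p6, p7} is acyclic, so L(M) is finite; the longest accepting path visits 3 useful states, giving maximum string length 2.
Counting accepting paths from p5 by length: 1 of length 0, 1 of length 1, 1 of length 2. Total 3.

3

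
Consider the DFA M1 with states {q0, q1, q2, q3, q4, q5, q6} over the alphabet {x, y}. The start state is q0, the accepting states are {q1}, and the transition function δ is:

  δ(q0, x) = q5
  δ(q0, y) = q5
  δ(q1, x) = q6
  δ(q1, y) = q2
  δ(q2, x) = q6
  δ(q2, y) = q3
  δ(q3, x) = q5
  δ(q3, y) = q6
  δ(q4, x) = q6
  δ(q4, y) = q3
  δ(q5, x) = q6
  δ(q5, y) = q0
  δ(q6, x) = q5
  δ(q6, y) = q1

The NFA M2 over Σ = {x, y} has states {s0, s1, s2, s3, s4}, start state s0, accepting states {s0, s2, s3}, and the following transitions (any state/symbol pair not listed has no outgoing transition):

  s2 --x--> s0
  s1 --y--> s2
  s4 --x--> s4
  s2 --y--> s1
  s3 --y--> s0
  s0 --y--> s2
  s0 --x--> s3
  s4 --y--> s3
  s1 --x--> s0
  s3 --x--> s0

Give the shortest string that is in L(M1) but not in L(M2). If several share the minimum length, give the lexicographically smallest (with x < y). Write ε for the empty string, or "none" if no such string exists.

The string yyxxyyyyy is accepted by M1 but not by M2.
No shorter string lies in the difference, and yyxxyyyyy is the lexicographically first length-9 string in L(M1) \ L(M2).

yyxxyyyyy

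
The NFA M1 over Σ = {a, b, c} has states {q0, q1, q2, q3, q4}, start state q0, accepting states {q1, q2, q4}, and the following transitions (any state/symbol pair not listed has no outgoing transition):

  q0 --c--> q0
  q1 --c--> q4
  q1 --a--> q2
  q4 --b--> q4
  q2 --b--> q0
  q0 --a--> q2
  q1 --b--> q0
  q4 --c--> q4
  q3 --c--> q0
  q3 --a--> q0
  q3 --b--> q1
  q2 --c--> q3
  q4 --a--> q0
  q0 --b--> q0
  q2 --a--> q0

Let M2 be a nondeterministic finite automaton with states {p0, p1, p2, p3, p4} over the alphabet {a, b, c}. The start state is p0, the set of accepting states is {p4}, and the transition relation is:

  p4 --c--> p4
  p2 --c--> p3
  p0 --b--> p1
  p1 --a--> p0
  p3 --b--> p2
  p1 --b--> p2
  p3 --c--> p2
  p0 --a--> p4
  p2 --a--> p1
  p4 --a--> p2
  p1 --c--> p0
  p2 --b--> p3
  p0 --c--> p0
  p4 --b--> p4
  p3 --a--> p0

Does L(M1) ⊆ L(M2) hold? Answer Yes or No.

The string ba is in L(M1) but not in L(M2).
So L(M1) ⊄ L(M2).

No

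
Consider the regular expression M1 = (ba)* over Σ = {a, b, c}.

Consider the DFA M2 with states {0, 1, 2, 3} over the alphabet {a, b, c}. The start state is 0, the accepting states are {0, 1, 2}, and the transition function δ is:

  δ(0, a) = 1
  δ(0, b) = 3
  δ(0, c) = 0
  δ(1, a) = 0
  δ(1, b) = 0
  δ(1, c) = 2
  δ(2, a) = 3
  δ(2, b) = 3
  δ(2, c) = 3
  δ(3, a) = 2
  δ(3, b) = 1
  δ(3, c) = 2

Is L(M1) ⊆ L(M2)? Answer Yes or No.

Converting the expression M1 to a DFA (subset construction, then merging equivalent states) gives the minimal DFA with states {r0, r1, r2}, start state r0, accepting states {r0} and transitions r0: a→r1, b→r2, c→r1; r1: a→r1, b→r1, c→r1; r2: a→r0, b→r1, c→r1.
Exploring the product automaton M1 × M2 from the start pair (r0, 0), following both machines on each input symbol, reaches 7 state pairs: (r0, 0), (r1, 1), (r2, 3), (r1, 0), (r1, 2), (r0, 2), (r1, 3).
M1 accepts in {r0} and M2 accepts in {0, 1, 2}. The reachable pairs whose M1-component is accepting are (r0, 0), (r0, 2); in each of them the M2-component is accepting too, so the product for L(M1) \ L(M2) (M1-component accepting, M2-component rejecting) has no reachable accepting pair and the difference is empty.
Hence every string in L(M1) is also in L(M2).

Yes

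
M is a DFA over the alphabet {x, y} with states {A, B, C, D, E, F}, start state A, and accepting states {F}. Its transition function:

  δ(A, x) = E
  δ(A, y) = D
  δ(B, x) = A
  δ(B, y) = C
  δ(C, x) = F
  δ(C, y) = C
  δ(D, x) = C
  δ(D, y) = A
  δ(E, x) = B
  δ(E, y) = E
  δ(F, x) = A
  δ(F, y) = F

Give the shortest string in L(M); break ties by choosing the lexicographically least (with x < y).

A breadth-first search from A reaches an accepting state first via the path A → D → C → F on input yxx.
No string of length < 3 is accepted (BFS exhausts all shorter strings without reaching an accepting state), and yxx is the lexicographically least accepting string of length 3.

yxx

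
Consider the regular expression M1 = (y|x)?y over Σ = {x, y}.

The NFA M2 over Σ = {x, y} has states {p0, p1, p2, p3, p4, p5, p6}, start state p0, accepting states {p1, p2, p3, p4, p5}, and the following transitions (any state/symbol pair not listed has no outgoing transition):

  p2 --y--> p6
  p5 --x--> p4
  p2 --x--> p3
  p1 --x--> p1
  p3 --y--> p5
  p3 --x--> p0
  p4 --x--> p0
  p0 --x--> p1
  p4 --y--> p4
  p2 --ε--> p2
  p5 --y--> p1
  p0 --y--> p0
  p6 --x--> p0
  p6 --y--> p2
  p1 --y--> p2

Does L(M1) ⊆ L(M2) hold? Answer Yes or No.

No

The string y is in L(M1) but not in L(M2).
So L(M1) ⊄ L(M2).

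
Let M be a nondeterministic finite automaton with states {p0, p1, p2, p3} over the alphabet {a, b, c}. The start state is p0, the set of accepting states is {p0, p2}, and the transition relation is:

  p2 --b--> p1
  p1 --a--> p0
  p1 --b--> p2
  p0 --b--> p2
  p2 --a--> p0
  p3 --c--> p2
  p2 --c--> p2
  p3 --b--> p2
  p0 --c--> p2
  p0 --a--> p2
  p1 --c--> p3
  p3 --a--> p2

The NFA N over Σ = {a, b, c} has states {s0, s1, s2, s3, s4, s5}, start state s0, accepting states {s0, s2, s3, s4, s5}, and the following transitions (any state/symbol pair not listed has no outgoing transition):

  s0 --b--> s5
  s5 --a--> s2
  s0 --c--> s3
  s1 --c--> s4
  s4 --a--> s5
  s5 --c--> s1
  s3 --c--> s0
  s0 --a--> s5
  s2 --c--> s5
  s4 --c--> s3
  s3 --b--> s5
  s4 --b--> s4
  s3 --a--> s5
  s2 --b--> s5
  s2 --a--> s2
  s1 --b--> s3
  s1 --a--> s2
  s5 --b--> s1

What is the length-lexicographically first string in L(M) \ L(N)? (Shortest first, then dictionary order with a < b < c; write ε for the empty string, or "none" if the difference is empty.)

ac

The string ac is accepted by M but not by N.
No shorter string lies in the difference, and ac is the lexicographically first length-2 string in L(M) \ L(N).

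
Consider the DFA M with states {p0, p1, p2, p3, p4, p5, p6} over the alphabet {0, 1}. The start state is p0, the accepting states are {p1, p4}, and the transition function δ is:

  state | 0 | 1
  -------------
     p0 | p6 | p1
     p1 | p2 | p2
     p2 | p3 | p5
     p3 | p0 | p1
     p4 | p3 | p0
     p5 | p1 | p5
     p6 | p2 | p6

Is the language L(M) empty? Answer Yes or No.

The string 1 is accepted: the run p0 → p1 ends in the accepting state p1.
Since at least one string is accepted, L(M) is not empty.

No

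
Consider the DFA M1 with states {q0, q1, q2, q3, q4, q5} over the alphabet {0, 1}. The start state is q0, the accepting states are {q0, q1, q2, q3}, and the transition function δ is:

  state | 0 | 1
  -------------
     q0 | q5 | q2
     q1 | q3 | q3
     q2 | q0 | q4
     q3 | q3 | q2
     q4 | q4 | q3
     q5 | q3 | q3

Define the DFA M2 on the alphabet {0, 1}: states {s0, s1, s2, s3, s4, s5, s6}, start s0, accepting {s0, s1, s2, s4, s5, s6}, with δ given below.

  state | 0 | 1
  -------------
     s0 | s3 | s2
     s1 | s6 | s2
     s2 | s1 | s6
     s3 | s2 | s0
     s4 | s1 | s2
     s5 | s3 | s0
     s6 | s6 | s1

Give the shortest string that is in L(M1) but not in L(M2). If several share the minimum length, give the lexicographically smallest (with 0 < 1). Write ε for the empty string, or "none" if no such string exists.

The string 010 is accepted by M1 but not by M2.
No shorter string lies in the difference, and 010 is the lexicographically first length-3 string in L(M1) \ L(M2).

010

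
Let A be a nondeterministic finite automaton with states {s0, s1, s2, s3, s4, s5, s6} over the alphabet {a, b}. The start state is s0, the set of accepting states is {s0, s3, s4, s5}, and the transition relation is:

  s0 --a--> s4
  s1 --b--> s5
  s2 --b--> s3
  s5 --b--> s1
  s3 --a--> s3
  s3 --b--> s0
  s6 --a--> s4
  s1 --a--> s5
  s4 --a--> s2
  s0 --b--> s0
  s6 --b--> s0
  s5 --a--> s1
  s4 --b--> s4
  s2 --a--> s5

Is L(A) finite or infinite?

infinite

State s0 is reachable from the start and can reach an accepting state, and it lies on the cycle s0 → s0.
Traversing that cycle any number of times yields accepted strings of unbounded length, so the language is infinite.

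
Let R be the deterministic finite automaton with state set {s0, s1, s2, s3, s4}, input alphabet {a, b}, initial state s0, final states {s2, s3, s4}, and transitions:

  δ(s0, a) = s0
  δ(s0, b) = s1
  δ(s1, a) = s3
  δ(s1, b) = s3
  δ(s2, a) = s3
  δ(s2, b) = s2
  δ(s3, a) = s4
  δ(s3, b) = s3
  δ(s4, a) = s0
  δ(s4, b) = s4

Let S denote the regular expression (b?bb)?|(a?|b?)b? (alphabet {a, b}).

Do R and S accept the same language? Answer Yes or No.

The string ba is accepted by R but rejected by S.
So L(R) ≠ L(S).

No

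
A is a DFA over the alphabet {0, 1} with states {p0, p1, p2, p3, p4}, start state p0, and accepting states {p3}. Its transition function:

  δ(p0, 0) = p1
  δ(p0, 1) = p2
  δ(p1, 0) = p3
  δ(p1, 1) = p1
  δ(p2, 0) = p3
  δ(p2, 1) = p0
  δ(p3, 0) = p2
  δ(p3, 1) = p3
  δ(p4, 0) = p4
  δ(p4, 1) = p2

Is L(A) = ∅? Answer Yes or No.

The string 00 is accepted: the run p0 → p1 → p3 ends in the accepting state p3.
Since at least one string is accepted, L(A) is not empty.

No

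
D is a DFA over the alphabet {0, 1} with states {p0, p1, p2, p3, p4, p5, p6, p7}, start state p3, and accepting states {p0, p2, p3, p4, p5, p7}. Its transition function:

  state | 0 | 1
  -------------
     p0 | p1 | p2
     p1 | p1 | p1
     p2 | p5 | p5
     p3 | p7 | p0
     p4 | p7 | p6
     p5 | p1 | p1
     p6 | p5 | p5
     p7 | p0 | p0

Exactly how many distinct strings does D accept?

14

The useful subgraph on states {p0, p2, p3, p5, p7} is acyclic, so L(D) is finite; the longest accepting path visits 5 useful states, giving maximum string length 4.
Counting accepting paths from p3 by length: 1 of length 0, 2 of length 1, 3 of length 2, 4 of length 3, 4 of length 4. Total 14.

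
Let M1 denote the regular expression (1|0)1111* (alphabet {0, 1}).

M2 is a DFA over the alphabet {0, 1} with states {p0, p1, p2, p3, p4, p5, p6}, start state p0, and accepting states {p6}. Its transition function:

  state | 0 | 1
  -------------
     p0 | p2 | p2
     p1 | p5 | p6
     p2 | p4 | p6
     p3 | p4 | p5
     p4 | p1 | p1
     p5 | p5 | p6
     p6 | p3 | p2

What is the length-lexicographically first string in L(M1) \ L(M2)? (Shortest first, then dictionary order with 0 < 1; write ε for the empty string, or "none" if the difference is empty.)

The string 01111 is accepted by M1 but not by M2.
No shorter string lies in the difference, and 01111 is the lexicographically first length-5 string in L(M1) \ L(M2).

01111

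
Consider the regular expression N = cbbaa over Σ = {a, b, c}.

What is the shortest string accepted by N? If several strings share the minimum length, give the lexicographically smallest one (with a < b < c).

By inspection of the expression, no string of length less than 5 matches, and cbbaa is the lexicographically first match of length 5.

cbbaa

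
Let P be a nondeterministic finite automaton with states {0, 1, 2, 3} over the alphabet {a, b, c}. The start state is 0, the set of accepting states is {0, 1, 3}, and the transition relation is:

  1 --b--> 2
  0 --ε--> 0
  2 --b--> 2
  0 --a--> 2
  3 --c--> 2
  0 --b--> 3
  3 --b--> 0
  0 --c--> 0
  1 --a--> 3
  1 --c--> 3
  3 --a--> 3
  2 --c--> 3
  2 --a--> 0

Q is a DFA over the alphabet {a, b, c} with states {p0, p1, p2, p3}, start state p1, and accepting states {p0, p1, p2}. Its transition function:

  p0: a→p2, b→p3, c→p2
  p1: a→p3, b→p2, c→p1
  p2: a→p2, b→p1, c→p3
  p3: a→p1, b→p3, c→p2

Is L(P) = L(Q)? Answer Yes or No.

Yes

Exploring the product automaton P × Q from the start pair (0, p1), following both machines on each input symbol, reaches 3 state pairs: (0, p1), (2, p3), (3, p2).
P accepts in {0, 1, 3} and Q accepts in {p0, p1, p2}. In every reachable pair the two components are either both accepting — (0, p1), (3, p2) — or both non-accepting, so no string is accepted by exactly one of the machines: L(P) \ L(Q) and L(Q) \ L(P) are both empty.
Hence every string is accepted by P iff it is accepted by Q, and the two languages coincide.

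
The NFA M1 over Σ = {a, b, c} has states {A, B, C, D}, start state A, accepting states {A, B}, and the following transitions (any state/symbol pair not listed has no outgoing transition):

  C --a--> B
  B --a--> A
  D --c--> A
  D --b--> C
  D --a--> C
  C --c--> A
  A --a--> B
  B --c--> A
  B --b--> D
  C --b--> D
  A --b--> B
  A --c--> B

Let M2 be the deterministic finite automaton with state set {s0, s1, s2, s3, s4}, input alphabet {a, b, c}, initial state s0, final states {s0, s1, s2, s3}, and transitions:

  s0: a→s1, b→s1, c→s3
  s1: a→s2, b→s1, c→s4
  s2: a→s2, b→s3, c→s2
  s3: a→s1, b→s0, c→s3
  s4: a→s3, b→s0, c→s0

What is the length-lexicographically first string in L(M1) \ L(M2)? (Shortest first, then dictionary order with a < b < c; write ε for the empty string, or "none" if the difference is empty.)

ac

The string ac is accepted by M1 but not by M2.
No shorter string lies in the difference, and ac is the lexicographically first length-2 string in L(M1) \ L(M2).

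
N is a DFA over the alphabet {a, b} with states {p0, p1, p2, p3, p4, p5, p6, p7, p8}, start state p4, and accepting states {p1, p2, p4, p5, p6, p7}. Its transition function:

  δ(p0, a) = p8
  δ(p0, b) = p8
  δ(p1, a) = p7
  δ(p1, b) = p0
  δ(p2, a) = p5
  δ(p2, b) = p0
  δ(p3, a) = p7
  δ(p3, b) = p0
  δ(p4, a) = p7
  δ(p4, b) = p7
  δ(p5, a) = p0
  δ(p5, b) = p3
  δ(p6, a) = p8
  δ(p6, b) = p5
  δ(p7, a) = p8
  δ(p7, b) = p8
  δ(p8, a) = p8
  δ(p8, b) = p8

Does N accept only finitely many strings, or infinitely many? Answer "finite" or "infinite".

The useful states (reachable from p4 and able to reach an accepting state) are {p4, p7}.
Restricted to these states the transition graph has no cycle, so every accepting path has bounded length and L is finite.

finite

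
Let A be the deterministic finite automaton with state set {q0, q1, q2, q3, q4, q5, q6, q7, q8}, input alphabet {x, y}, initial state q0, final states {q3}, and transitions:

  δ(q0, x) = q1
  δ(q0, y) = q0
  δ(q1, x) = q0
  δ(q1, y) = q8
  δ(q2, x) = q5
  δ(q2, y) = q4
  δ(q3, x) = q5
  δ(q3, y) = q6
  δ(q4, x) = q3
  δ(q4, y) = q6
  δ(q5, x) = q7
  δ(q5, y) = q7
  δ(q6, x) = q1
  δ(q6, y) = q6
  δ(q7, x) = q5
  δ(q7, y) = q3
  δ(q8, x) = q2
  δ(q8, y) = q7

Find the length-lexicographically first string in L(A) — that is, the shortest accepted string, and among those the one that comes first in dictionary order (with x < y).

A breadth-first search from q0 reaches an accepting state first via the path q0 → q1 → q8 → q7 → q3 on input xyyy.
No string of length < 4 is accepted (BFS exhausts all shorter strings without reaching an accepting state), and xyyy is the lexicographically least accepting string of length 4.

xyyy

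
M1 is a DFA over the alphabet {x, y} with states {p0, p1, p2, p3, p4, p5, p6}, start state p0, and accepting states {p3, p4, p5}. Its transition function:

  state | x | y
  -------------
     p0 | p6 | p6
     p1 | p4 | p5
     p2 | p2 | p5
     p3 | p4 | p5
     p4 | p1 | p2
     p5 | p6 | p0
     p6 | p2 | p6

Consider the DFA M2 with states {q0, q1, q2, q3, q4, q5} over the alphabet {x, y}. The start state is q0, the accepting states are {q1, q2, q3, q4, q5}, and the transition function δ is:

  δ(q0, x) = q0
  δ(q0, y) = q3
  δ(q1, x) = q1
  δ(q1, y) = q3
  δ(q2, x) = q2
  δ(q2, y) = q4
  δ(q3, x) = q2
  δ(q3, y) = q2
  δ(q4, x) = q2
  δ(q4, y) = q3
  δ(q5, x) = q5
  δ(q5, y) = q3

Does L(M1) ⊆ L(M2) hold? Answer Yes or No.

Exploring the product automaton M1 × M2 from the start pair (p0, q0), following both machines on each input symbol, reaches 11 state pairs: (p0, q0), (p6, q0), (p6, q3), (p2, q0), (p2, q2), (p6, q2), (p5, q3), (p5, q4), (p6, q4), (p0, q2), (p0, q3).
M1 accepts in {p3, p4, p5} and M2 accepts in {q1, q2, q3, q4, q5}. The reachable pairs whose M1-component is accepting are (p5, q3), (p5, q4); in each of them the M2-component is accepting too, so the product for L(M1) \ L(M2) (M1-component accepting, M2-component rejecting) has no reachable accepting pair and the difference is empty.
Hence every string in L(M1) is also in L(M2).

Yes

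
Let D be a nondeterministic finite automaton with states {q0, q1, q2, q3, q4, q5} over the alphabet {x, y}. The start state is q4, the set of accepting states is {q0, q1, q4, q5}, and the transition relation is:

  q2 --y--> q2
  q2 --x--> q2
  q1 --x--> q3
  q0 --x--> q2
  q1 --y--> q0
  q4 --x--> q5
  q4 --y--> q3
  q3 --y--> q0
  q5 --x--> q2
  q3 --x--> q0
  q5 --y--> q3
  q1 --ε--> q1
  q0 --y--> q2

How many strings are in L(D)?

The useful subgraph on states {q0, q3, q4, q5} is acyclic, so L(D) is finite; the longest accepting path visits 4 useful states, giving maximum string length 3.
Counting accepting paths from q4 by length: 1 of length 0, 1 of length 1, 2 of length 2, 2 of length 3. Total 6.

6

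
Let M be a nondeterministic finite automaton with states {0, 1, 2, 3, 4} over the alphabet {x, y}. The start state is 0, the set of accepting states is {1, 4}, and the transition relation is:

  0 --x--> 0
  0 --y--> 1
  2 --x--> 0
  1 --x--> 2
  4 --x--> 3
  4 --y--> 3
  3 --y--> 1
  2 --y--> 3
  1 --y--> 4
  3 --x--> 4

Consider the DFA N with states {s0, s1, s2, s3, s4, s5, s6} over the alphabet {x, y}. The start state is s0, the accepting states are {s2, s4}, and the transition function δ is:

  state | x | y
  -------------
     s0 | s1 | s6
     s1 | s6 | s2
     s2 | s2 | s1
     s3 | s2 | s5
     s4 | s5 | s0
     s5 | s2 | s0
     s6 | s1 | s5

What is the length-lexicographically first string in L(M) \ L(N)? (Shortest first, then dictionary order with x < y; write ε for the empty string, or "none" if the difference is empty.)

The string y is accepted by M but not by N.
No shorter string lies in the difference, and y is the lexicographically first length-1 string in L(M) \ L(N).

y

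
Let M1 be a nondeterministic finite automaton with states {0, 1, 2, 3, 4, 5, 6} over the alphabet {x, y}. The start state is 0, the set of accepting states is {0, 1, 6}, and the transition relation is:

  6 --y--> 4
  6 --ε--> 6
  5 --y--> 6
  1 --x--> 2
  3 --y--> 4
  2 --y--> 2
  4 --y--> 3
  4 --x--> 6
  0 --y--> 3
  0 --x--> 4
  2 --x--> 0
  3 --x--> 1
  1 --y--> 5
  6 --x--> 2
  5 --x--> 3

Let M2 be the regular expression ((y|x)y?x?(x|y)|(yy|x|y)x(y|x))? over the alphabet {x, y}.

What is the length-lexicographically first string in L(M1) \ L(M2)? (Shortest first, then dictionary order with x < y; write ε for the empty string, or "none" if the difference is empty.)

xxxx

The string xxxx is accepted by M1 but not by M2.
No shorter string lies in the difference, and xxxx is the lexicographically first length-4 string in L(M1) \ L(M2).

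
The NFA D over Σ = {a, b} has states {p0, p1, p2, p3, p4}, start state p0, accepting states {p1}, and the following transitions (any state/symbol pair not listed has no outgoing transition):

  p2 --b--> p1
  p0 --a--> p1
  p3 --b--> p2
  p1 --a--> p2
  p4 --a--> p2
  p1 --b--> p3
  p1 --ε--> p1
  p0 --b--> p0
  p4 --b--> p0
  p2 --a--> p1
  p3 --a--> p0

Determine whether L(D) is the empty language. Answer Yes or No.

No

The string a is accepted: the run p0 → p1 ends in the accepting state p1.
Since at least one string is accepted, L(D) is not empty.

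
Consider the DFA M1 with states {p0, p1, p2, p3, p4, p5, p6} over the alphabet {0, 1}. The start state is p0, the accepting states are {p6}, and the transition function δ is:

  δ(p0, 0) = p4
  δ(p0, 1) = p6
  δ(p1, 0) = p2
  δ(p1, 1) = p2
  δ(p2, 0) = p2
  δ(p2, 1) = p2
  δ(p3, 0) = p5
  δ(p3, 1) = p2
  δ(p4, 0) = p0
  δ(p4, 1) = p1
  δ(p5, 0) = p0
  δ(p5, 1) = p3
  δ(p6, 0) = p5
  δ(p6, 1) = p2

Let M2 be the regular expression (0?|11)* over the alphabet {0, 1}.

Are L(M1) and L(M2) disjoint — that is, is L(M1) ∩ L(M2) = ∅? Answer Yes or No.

Yes

Converting the expression M2 to a DFA (subset construction, then merging equivalent states) gives the minimal DFA with states {r0, r1, r2}, start state r0, accepting states {r0} and transitions r0: 0→r0, 1→r1; r1: 0→r2, 1→r0; r2: 0→r2, 1→r2.
Exploring the product automaton M1 × M2 from the start pair (p0, r0), following both machines on each input symbol, reaches 13 state pairs: (p0, r0), (p4, r0), (p6, r1), (p1, r1), (p5, r2), (p2, r0), (p2, r2), (p0, r2), (p3, r2), (p2, r1), (p4, r2), (p6, r2), (p1, r2).
M1 accepts in {p6} and M2 accepts in {r0}; no reachable pair has both components accepting, so no string drives both machines to acceptance simultaneously and L(M1) ∩ L(M2) = ∅.
So no string is accepted by both, and the intersection is empty.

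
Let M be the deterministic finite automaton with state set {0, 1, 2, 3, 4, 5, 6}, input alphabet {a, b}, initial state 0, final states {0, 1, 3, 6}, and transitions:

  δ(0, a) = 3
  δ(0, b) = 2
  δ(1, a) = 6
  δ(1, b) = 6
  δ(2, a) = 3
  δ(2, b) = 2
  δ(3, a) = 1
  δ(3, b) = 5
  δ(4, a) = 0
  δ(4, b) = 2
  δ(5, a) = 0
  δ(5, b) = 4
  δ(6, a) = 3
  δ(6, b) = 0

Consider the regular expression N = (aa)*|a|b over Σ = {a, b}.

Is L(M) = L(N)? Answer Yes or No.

The string ba is accepted by M but rejected by N.
So L(M) ≠ L(N).

No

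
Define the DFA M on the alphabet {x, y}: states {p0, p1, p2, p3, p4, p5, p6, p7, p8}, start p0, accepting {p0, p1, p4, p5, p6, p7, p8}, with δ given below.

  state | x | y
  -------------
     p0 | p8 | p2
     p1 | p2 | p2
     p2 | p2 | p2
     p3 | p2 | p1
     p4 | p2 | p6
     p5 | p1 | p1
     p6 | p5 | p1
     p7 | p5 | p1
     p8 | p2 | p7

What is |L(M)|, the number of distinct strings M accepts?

The useful subgraph on states {p0, p1, p5, p7, p8} is acyclic, so L(M) is finite; the longest accepting path visits 5 useful states, giving maximum string length 4.
Counting accepting paths from p0 by length: 1 of length 0, 1 of length 1, 1 of length 2, 2 of length 3, 2 of length 4. Total 7.

7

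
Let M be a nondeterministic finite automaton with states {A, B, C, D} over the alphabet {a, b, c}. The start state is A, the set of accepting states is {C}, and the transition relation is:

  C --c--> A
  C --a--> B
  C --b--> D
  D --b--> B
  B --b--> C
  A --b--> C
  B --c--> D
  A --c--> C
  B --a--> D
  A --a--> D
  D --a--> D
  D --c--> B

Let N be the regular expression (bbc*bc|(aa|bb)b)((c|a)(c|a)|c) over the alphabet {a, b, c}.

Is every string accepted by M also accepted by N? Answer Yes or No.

The string b is in L(M) but not in L(N).
So L(M) ⊄ L(N).

No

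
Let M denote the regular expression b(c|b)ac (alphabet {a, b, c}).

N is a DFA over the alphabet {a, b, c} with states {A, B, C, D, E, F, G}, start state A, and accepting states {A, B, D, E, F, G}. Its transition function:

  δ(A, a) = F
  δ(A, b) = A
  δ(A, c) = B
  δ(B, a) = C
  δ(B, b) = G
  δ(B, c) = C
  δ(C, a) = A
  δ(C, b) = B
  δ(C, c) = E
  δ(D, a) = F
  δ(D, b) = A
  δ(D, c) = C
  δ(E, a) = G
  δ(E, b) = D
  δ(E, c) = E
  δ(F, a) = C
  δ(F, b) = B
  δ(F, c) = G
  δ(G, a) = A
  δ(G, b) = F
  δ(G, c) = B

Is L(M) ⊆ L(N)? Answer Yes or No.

Converting the expression M to a DFA (subset construction, then merging equivalent states) gives the minimal DFA with states {m0, m1, m2, m3, m4, m5}, start state m0, accepting states {m5} and transitions m0: a→m1, b→m2, c→m1; m1: a→m1, b→m1, c→m1; m2: a→m1, b→m3, c→m3; m3: a→m4, b→m1, c→m1; m4: a→m1, b→m1, c→m5; m5: a→m1, b→m1, c→m1.
Exploring the product automaton M × N from the start pair (m0, A), following both machines on each input symbol, reaches 15 state pairs: (m0, A), (m1, F), (m2, A), (m1, B), (m1, C), (m1, G), (m3, A), (m3, B), (m1, A), (m1, E), (m4, F), (m4, C), (m1, D), (m5, G), (m5, E).
M accepts in {m5} and N accepts in {A, B, D, E, F, G}. The reachable pairs whose M-component is accepting are (m5, G), (m5, E); in each of them the N-component is accepting too, so the product for L(M) \ L(N) (M-component accepting, N-component rejecting) has no reachable accepting pair and the difference is empty.
Hence every string in L(M) is also in L(N).

Yes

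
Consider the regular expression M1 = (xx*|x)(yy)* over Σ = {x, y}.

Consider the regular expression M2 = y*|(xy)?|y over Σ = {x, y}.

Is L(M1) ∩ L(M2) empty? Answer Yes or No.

Converting the expression M1 to a DFA (subset construction, then merging equivalent states) gives the minimal DFA with states {r0, r1, r2, r3, r4}, start state r0, accepting states {r1, r4} and transitions r0: x→r1, y→r2; r1: x→r1, y→r3; r2: x→r2, y→r2; r3: x→r2, y→r4; r4: x→r2, y→r3.
Converting the expression M2 to a DFA (subset construction, then merging equivalent states) gives the minimal DFA with states {t0, t1, t2, t3, t4}, start state t0, accepting states {t0, t2, t4} and transitions t0: x→t1, y→t2; t1: x→t3, y→t4; t2: x→t3, y→t2; t3: x→t3, y→t3; t4: x→t3, y→t3.
Exploring the product automaton M1 × M2 from the start pair (r0, t0), following both machines on each input symbol, reaches 8 state pairs: (r0, t0), (r1, t1), (r2, t2), (r1, t3), (r3, t4), (r2, t3), (r3, t3), (r4, t3).
M1 accepts in {r1, r4} and M2 accepts in {t0, t2, t4}; no reachable pair has both components accepting, so no string drives both machines to acceptance simultaneously and L(M1) ∩ L(M2) = ∅.
So no string is accepted by both, and the intersection is empty.

Yes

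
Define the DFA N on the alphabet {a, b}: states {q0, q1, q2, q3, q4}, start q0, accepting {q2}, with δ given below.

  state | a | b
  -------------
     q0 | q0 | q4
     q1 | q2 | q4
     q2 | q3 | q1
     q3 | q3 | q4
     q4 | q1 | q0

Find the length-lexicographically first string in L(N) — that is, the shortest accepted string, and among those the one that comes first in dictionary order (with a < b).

baa

A breadth-first search from q0 reaches an accepting state first via the path q0 → q4 → q1 → q2 on input baa.
No string of length < 3 is accepted (BFS exhausts all shorter strings without reaching an accepting state), and baa is the lexicographically least accepting string of length 3.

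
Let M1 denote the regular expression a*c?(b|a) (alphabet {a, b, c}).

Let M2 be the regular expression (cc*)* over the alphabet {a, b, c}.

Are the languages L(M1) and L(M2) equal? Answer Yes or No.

The string a is accepted by M1 but rejected by M2.
So L(M1) ≠ L(M2).

No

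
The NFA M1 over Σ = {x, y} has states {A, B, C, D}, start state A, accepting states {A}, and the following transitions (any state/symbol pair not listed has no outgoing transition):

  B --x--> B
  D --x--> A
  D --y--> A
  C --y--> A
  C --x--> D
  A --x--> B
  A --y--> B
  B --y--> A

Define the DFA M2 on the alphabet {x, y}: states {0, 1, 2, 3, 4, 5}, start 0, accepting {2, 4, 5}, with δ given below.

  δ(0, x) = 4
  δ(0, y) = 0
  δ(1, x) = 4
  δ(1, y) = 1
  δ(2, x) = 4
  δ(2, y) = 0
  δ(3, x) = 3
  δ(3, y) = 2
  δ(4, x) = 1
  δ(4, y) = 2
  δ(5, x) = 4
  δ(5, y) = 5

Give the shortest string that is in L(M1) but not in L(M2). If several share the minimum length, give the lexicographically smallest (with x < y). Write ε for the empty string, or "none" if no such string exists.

ε

The empty string ε is accepted by M1 but not by M2.
Since ε is the unique shortest string, it is the required witness.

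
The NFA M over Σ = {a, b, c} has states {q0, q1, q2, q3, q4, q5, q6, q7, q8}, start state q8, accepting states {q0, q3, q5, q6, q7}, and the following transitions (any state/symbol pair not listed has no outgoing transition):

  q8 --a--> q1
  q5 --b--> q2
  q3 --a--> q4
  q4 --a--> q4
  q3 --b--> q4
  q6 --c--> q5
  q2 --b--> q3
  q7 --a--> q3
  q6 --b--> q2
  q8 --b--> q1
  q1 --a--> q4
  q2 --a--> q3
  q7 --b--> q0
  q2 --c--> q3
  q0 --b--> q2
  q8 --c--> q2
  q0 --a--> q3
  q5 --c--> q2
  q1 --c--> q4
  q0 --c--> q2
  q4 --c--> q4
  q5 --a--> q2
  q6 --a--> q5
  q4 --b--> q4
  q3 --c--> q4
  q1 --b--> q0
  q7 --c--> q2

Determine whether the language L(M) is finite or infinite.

The useful states (reachable from q8 and able to reach an accepting state) are {q0, q1, q2, q3, q8}.
Restricted to these states the transition graph has no cycle, so every accepting path has bounded length and L is finite.

finite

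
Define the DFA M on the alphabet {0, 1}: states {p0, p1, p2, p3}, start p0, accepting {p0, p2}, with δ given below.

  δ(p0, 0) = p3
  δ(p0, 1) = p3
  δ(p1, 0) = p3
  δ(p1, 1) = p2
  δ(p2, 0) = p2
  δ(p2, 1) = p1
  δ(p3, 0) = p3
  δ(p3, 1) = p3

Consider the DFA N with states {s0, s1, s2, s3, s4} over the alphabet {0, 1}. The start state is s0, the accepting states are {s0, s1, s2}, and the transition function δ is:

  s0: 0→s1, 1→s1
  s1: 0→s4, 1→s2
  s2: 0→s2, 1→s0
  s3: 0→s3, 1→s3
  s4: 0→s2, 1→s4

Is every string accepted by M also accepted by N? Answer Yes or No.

Exploring the product automaton M × N from the start pair (p0, s0), following both machines on each input symbol, reaches 5 state pairs: (p0, s0), (p3, s1), (p3, s4), (p3, s2), (p3, s0).
M accepts in {p0, p2} and N accepts in {s0, s1, s2}. The reachable pairs whose M-component is accepting are (p0, s0); in each of them the N-component is accepting too, so the product for L(M) \ L(N) (M-component accepting, N-component rejecting) has no reachable accepting pair and the difference is empty.
Hence every string in L(M) is also in L(N).

Yes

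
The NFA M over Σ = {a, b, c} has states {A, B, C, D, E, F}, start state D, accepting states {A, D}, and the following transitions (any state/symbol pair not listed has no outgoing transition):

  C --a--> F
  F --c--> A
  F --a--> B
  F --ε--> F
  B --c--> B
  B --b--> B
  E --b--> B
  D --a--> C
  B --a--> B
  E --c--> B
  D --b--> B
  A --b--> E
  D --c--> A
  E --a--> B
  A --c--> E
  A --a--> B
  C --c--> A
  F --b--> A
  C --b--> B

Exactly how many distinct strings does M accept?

5

The useful subgraph on states {A, C, D, F} is acyclic, so L(M) is finite; the longest accepting path visits 4 useful states, giving maximum string length 3.
Counting accepting paths from D by length: 1 of length 0, 1 of length 1, 1 of length 2, 2 of length 3. Total 5.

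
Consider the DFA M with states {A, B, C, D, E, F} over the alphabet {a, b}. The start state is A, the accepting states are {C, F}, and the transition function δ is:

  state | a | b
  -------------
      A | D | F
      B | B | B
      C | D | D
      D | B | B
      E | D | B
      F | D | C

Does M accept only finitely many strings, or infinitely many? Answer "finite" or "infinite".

The useful states (reachable from A and able to reach an accepting state) are {A, C, F}.
Restricted to these states the transition graph has no cycle, so every accepting path has bounded length and L is finite.

finite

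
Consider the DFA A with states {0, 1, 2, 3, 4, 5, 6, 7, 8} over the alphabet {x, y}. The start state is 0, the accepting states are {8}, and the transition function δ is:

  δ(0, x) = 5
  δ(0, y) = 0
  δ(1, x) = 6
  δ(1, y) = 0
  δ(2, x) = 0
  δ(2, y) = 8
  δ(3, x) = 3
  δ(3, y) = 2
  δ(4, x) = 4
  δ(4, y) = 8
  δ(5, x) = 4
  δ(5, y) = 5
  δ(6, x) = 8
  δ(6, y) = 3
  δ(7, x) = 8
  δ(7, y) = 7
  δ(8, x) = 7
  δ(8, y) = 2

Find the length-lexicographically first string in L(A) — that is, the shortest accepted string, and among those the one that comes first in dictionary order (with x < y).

A breadth-first search from 0 reaches an accepting state first via the path 0 → 5 → 4 → 8 on input xxy.
No string of length < 3 is accepted (BFS exhausts all shorter strings without reaching an accepting state), and xxy is the lexicographically least accepting string of length 3.

xxy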